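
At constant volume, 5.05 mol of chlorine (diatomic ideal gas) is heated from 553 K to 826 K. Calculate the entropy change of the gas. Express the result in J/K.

At constant volume, ΔS = nC_V ln(T₂/T₁) with C_V = 5R/2 = 20.79 J mol⁻¹ K⁻¹.
ΔS = 5.05 × 20.79 × ln(826/553) = 42.1 J/K.

ΔS = 42.1 J/K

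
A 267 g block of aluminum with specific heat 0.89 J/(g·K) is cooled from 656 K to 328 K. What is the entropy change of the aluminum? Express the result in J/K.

ΔS = ∫dQ_rev/T = m c ln(T₂/T₁) = 267 × 0.89 × ln(328/656) = -165 J/K.

ΔS = -165 J/K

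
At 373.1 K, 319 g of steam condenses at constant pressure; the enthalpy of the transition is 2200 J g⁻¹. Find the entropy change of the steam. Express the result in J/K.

Heat released by the substance: Q = −mL = −319 × 2200 = −701800 J.
At constant T, ΔS = Q_rev/T = −701800 / 373.1 = -1880 J/K.

ΔS = -1880 J/K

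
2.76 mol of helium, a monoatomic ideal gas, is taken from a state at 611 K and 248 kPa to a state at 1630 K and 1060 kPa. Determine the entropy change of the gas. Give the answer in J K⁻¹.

ΔS = nC_p ln(T₂/T₁) − nR ln(P₂/P₁), with C_p = 5R/2 = 20.79 J mol⁻¹ K⁻¹ for a monoatomic ideal gas.
ΔS = 2.76 × [20.79 × ln(1630/611) − 8.314 × ln(1060/248)] = 23 J/K.

ΔS = 23 J/K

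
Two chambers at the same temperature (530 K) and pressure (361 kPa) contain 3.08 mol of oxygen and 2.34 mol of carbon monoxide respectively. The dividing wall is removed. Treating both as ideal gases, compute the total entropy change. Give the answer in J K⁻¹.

Mole fractions: x_A = 3.08/5.42 = 0.568, x_B = 0.432.
ΔS_mix = −R(n_A ln x_A + n_B ln x_B) = −8.314 × (3.08 ln 0.568 + 2.34 ln 0.432) = 30.8 J/K.

ΔS_mix = 30.8 J/K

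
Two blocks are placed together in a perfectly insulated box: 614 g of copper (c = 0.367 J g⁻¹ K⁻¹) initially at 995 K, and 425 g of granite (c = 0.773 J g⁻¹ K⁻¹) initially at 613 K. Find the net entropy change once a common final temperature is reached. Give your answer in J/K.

ΔS_total = 16 J/K

Energy balance: T_f = (m₁c₁T₁ + m₂c₂T₂)/(m₁c₁ + m₂c₂) = 768.42 K.
ΔS₁ = m₁c₁ ln(T_f/T₁) = 225.338 × ln(768.42/995) = -58.23 J/K.
ΔS₂ = m₂c₂ ln(T_f/T₂) = 328.525 × ln(768.42/613) = 74.24 J/K.
ΔS_total = -58.23 + 74.24 = 16 J/K.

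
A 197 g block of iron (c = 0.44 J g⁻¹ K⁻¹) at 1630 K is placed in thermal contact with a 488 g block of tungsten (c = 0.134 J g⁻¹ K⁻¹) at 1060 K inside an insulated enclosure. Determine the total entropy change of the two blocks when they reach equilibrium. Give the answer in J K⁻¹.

ΔS_total = 3.36 J/K

Energy balance: T_f = (m₁c₁T₁ + m₂c₂T₂)/(m₁c₁ + m₂c₂) = 1384.9 K.
ΔS₁ = m₁c₁ ln(T_f/T₁) = 86.68 × ln(1384.9/1630) = -14.12 J/K.
ΔS₂ = m₂c₂ ln(T_f/T₂) = 65.392 × ln(1384.9/1060) = 17.48 J/K.
ΔS_total = -14.12 + 17.48 = 3.36 J/K.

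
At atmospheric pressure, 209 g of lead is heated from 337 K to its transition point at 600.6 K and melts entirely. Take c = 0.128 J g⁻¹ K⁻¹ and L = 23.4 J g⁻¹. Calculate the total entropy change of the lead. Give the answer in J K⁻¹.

Warming step: ΔS₁ = m c ln(T_tr/T_i) = 209 × 0.128 × ln(600.6/337) = 15.46 J/K.
Phase change: ΔS₂ = +mL/T_tr = 209 × 23.4 / 600.6 = 8.143 J/K.
ΔS_total = (15.46) + (8.143) = 23.6 J/K.

ΔS = 23.6 J/K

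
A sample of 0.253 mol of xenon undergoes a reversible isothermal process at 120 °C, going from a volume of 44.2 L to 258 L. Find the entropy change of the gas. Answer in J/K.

ΔS_gas = 3.71 J/K

For an isothermal ideal gas ΔS_gas = nR ln(V₂/V₁) = 0.253 × 8.314 × ln(258/44.2) = 3.71 J/K.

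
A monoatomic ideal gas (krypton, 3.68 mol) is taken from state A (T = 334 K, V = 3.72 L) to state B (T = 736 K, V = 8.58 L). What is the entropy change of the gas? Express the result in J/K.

ΔS = 61.8 J/K

Entropy is a state function: ΔS = nC_V ln(T₂/T₁) + nR ln(V₂/V₁), with C_V = 3R/2 = 12.47 J mol⁻¹ K⁻¹ for a monoatomic ideal gas.
ΔS = 3.68 × [12.47 × ln(736/334) + 8.314 × ln(8.58/3.72)] = 61.8 J/K.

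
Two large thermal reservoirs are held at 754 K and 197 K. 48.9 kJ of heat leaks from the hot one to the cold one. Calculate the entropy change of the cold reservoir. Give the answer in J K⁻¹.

The cold reservoir gains heat Q, so ΔS_cold = +Q/T_C = 48900/197 = 248 J/K.

ΔS_cold = 248 J/K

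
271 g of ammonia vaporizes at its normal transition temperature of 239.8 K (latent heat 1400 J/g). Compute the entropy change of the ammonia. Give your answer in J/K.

Heat absorbed by the substance: Q = mL = 271 × 1400 = 379400 J.
At constant T, ΔS = Q_rev/T = 379400 / 239.8 = 1580 J/K.

ΔS = 1580 J/K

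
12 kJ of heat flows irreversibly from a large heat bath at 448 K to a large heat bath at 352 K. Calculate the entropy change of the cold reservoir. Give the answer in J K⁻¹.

ΔS_cold = 34.1 J/K

The cold reservoir gains heat Q, so ΔS_cold = +Q/T_C = 12000/352 = 34.1 J/K.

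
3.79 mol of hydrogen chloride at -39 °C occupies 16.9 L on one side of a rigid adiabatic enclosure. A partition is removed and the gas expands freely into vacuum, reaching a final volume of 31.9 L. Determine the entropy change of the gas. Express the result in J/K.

ΔS_gas = 20 J/K

For an ideal gas in free expansion Q = 0 and W = 0, so T is unchanged.
Entropy is a state function; using a reversible isothermal path, ΔS_gas = nR ln(V₂/V₁) = 3.79 × 8.314 × ln(31.9/16.9) = 20 J/K.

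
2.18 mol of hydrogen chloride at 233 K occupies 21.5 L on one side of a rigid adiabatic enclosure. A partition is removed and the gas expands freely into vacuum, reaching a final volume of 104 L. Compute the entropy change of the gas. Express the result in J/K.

No heat is exchanged and no work is done, so the ideal-gas temperature stays constant.
Entropy is a state function; using a reversible isothermal path, ΔS_gas = nR ln(V₂/V₁) = 2.18 × 8.314 × ln(104/21.5) = 28.6 J/K.

ΔS_gas = 28.6 J/K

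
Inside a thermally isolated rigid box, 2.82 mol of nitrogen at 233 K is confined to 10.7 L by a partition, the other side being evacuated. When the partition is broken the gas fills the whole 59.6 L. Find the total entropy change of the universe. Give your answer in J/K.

For an ideal gas in free expansion Q = 0 and W = 0, so T is unchanged.
Entropy is a state function; using a reversible isothermal path, ΔS_gas = nR ln(V₂/V₁) = 2.82 × 8.314 × ln(59.6/10.7) = 40.3 J/K.
The insulated surroundings exchange no heat, so ΔS_surr = 0 and ΔS_universe = ΔS_gas.

ΔS_universe = 40.3 J/K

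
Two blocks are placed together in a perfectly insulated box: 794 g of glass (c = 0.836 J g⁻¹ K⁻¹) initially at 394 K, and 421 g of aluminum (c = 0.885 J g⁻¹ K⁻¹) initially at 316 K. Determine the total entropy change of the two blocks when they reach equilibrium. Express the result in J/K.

ΔS_total = 5.68 J/K

Energy balance: T_f = (m₁c₁T₁ + m₂c₂T₂)/(m₁c₁ + m₂c₂) = 365.96 K.
ΔS₁ = m₁c₁ ln(T_f/T₁) = 663.784 × ln(365.96/394) = -49.01 J/K.
ΔS₂ = m₂c₂ ln(T_f/T₂) = 372.585 × ln(365.96/316) = 54.69 J/K.
ΔS_total = -49.01 + 54.69 = 5.68 J/K.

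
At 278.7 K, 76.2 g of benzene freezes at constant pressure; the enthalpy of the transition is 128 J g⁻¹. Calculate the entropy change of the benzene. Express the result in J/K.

ΔS = -35 J/K

Heat released by the substance: Q = −mL = −76.2 × 128 = −9753.6 J.
At constant T, ΔS = Q_rev/T = −9753.6 / 278.7 = -35 J/K.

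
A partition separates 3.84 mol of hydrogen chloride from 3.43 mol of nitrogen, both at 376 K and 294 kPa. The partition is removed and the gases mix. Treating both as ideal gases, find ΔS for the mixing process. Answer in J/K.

ΔS_mix = 41.8 J/K

Mole fractions: x_A = 3.84/7.27 = 0.528, x_B = 0.472.
ΔS_mix = −R(n_A ln x_A + n_B ln x_B) = −8.314 × (3.84 ln 0.528 + 3.43 ln 0.472) = 41.8 J/K.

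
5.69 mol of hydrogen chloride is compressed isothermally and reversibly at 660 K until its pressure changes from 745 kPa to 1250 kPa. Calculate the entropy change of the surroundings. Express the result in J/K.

ΔS_surr = 24.5 J/K

For an isothermal ideal gas ΔS_gas = nR ln(P₁/P₂) = 5.69 × 8.314 × ln(745/1250) = -24.5 J/K.
The process is reversible, so ΔS_surr = −ΔS_gas = 24.5 J/K and ΔS_universe = 0.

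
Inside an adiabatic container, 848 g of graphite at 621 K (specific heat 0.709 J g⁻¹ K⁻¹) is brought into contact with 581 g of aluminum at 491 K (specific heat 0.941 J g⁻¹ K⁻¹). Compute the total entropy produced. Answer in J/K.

ΔS_total = 7.85 J/K

Energy balance: T_f = (m₁c₁T₁ + m₂c₂T₂)/(m₁c₁ + m₂c₂) = 559.09 K.
ΔS₁ = m₁c₁ ln(T_f/T₁) = 601.232 × ln(559.09/621) = -63.15 J/K.
ΔS₂ = m₂c₂ ln(T_f/T₂) = 546.721 × ln(559.09/491) = 71 J/K.
ΔS_total = -63.15 + 71 = 7.85 J/K.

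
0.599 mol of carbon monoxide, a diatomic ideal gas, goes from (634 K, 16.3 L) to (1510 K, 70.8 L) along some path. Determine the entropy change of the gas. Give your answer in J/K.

ΔS = 18.1 J/K

Entropy is a state function: ΔS = nC_V ln(T₂/T₁) + nR ln(V₂/V₁), with C_V = 5R/2 = 20.79 J mol⁻¹ K⁻¹ for a diatomic ideal gas.
ΔS = 0.599 × [20.79 × ln(1510/634) + 8.314 × ln(70.8/16.3)] = 18.1 J/K.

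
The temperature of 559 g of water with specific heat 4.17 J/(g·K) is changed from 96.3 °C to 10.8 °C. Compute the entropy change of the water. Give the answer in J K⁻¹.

In kelvin: T₁ = 369.45 K, T₂ = 283.95 K. ΔS = ∫dQ_rev/T = m c ln(T₂/T₁) = 559 × 4.17 × ln(283.95/369.45) = -614 J/K.

ΔS = -614 J/K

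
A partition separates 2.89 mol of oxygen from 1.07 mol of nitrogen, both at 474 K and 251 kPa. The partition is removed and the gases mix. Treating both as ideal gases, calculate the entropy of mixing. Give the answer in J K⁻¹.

Mole fractions: x_A = 2.89/3.96 = 0.73, x_B = 0.27.
ΔS_mix = −R(n_A ln x_A + n_B ln x_B) = −8.314 × (2.89 ln 0.73 + 1.07 ln 0.27) = 19.2 J/K.

ΔS_mix = 19.2 J/K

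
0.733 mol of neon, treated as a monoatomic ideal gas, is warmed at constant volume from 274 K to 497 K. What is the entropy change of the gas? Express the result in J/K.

ΔS = 5.44 J/K

At constant volume, ΔS = nC_V ln(T₂/T₁) with C_V = 3R/2 = 12.47 J mol⁻¹ K⁻¹.
ΔS = 0.733 × 12.47 × ln(497/274) = 5.44 J/K.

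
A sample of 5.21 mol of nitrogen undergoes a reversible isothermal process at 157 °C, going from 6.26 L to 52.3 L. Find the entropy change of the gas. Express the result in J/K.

For an isothermal ideal gas ΔS_gas = nR ln(V₂/V₁) = 5.21 × 8.314 × ln(52.3/6.26) = 92 J/K.

ΔS_gas = 92 J/K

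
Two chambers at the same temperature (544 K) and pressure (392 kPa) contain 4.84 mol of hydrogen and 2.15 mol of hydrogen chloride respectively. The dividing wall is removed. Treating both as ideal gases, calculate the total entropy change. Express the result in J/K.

Mole fractions: x_A = 4.84/6.99 = 0.692, x_B = 0.308.
ΔS_mix = −R(n_A ln x_A + n_B ln x_B) = −8.314 × (4.84 ln 0.692 + 2.15 ln 0.308) = 35.9 J/K.

ΔS_mix = 35.9 J/K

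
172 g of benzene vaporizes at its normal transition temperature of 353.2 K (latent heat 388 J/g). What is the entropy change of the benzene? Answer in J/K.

Heat absorbed by the substance: Q = mL = 172 × 388 = 66736 J.
At constant T, ΔS = Q_rev/T = 66736 / 353.2 = 189 J/K.

ΔS = 189 J/K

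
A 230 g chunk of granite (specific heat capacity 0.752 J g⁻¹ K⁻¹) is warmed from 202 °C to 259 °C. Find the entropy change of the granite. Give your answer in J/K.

ΔS = 19.6 J/K

In kelvin: T₁ = 475.15 K, T₂ = 532.15 K. ΔS = ∫dQ_rev/T = m c ln(T₂/T₁) = 230 × 0.752 × ln(532.15/475.15) = 19.6 J/K.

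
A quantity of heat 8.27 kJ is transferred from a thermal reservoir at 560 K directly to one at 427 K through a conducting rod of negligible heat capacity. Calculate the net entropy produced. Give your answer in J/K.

ΔS_total = 4.6 J/K

ΔS_hot = −Q/T_H = −8270/560 = -14.77 J/K and ΔS_cold = +Q/T_C = 8270/427 = 19.37 J/K.
ΔS_total = -14.77 + 19.37 = 4.6 J/K, positive as the second law requires.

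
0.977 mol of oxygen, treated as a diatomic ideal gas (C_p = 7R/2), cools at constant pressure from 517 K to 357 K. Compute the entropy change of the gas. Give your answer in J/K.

ΔS = -10.5 J/K

At constant pressure, ΔS = nC_p ln(T₂/T₁) with C_p = 7R/2 = 29.1 J mol⁻¹ K⁻¹.
ΔS = 0.977 × 29.1 × ln(357/517) = -10.5 J/K.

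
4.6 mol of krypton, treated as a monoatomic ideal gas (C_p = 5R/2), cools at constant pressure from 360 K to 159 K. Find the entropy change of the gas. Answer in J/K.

ΔS = -78.1 J/K

At constant pressure, ΔS = nC_p ln(T₂/T₁) with C_p = 5R/2 = 20.79 J mol⁻¹ K⁻¹.
ΔS = 4.6 × 20.79 × ln(159/360) = -78.1 J/K.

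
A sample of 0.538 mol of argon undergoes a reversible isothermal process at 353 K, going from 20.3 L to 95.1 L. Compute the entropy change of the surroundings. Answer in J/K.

For an isothermal ideal gas ΔS_gas = nR ln(V₂/V₁) = 0.538 × 8.314 × ln(95.1/20.3) = 6.91 J/K.
The process is reversible, so ΔS_surr = −ΔS_gas = -6.91 J/K and ΔS_universe = 0.

ΔS_surr = -6.91 J/K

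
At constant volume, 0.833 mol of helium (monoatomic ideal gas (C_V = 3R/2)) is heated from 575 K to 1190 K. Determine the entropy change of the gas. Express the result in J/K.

ΔS = 7.56 J/K

At constant volume, ΔS = nC_V ln(T₂/T₁) with C_V = 3R/2 = 12.47 J mol⁻¹ K⁻¹.
ΔS = 0.833 × 12.47 × ln(1190/575) = 7.56 J/K.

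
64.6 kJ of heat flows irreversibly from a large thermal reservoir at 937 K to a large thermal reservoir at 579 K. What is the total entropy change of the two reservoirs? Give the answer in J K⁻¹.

ΔS_total = 42.6 J/K

ΔS_hot = −Q/T_H = −64600/937 = -68.943 J/K and ΔS_cold = +Q/T_C = 64600/579 = 111.57 J/K.
ΔS_total = -68.943 + 111.57 = 42.6 J/K, positive as the second law requires.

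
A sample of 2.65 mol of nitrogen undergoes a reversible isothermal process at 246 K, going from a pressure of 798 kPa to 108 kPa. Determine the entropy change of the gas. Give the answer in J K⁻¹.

For an isothermal ideal gas ΔS_gas = nR ln(P₁/P₂) = 2.65 × 8.314 × ln(798/108) = 44.1 J/K.

ΔS_gas = 44.1 J/K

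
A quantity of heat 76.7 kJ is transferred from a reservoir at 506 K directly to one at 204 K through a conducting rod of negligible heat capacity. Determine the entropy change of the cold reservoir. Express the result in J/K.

ΔS_cold = 376 J/K

The cold reservoir gains heat Q, so ΔS_cold = +Q/T_C = 76700/204 = 376 J/K.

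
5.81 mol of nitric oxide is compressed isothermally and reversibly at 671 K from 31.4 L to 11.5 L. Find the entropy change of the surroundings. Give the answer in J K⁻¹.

ΔS_surr = 48.5 J/K

For an isothermal ideal gas ΔS_gas = nR ln(V₂/V₁) = 5.81 × 8.314 × ln(11.5/31.4) = -48.5 J/K.
The process is reversible, so ΔS_surr = −ΔS_gas = 48.5 J/K and ΔS_universe = 0.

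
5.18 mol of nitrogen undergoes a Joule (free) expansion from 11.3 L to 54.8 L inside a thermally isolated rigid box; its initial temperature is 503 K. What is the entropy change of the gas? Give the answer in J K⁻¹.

No heat is exchanged and no work is done, so the ideal-gas temperature stays constant.
Entropy is a state function; using a reversible isothermal path, ΔS_gas = nR ln(V₂/V₁) = 5.18 × 8.314 × ln(54.8/11.3) = 68 J/K.

ΔS_gas = 68 J/K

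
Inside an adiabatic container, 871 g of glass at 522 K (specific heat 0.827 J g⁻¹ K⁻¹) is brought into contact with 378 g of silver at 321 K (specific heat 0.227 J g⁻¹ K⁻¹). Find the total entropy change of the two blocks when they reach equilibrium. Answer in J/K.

ΔS_total = 7.98 J/K

Energy balance: T_f = (m₁c₁T₁ + m₂c₂T₂)/(m₁c₁ + m₂c₂) = 500.6 K.
ΔS₁ = m₁c₁ ln(T_f/T₁) = 720.317 × ln(500.6/522) = -30.15 J/K.
ΔS₂ = m₂c₂ ln(T_f/T₂) = 85.806 × ln(500.6/321) = 38.13 J/K.
ΔS_total = -30.15 + 38.13 = 7.98 J/K.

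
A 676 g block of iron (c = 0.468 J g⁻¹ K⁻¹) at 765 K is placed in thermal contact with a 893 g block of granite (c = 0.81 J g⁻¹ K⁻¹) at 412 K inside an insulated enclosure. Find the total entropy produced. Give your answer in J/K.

Energy balance: T_f = (m₁c₁T₁ + m₂c₂T₂)/(m₁c₁ + m₂c₂) = 519.41 K.
ΔS₁ = m₁c₁ ln(T_f/T₁) = 316.368 × ln(519.41/765) = -122.5 J/K.
ΔS₂ = m₂c₂ ln(T_f/T₂) = 723.33 × ln(519.41/412) = 167.6 J/K.
ΔS_total = -122.5 + 167.6 = 45.1 J/K.

ΔS_total = 45.1 J/K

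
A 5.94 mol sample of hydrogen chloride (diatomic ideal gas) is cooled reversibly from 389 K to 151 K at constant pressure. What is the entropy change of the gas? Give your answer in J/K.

At constant pressure, ΔS = nC_p ln(T₂/T₁) with C_p = 7R/2 = 29.1 J mol⁻¹ K⁻¹.
ΔS = 5.94 × 29.1 × ln(151/389) = -164 J/K.

ΔS = -164 J/K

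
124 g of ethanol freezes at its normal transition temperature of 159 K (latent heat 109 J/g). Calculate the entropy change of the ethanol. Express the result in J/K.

Heat released by the substance: Q = −mL = −124 × 109 = −13516 J.
At constant T, ΔS = Q_rev/T = −13516 / 159 = -85 J/K.

ΔS = -85 J/K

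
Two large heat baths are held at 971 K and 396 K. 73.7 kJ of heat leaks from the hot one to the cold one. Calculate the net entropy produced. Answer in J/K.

ΔS_hot = −Q/T_H = −73700/971 = -75.9 J/K and ΔS_cold = +Q/T_C = 73700/396 = 186.1 J/K.
ΔS_total = -75.9 + 186.1 = 110 J/K, positive as the second law requires.

ΔS_total = 110 J/K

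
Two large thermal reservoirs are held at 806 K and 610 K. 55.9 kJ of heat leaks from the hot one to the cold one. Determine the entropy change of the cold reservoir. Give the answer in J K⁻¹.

ΔS_cold = 91.6 J/K

The cold reservoir gains heat Q, so ΔS_cold = +Q/T_C = 55900/610 = 91.6 J/K.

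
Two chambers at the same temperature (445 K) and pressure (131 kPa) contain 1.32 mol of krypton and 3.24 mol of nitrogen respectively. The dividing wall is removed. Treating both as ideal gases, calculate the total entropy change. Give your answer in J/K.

Mole fractions: x_A = 1.32/4.56 = 0.289, x_B = 0.711.
ΔS_mix = −R(n_A ln x_A + n_B ln x_B) = −8.314 × (1.32 ln 0.289 + 3.24 ln 0.711) = 22.8 J/K.

ΔS_mix = 22.8 J/K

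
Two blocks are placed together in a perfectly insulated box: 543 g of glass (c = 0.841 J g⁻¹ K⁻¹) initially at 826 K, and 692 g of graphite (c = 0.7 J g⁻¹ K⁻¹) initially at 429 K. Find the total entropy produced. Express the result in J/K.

ΔS_total = 49.9 J/K

Energy balance: T_f = (m₁c₁T₁ + m₂c₂T₂)/(m₁c₁ + m₂c₂) = 621.65 K.
ΔS₁ = m₁c₁ ln(T_f/T₁) = 456.663 × ln(621.65/826) = -129.8 J/K.
ΔS₂ = m₂c₂ ln(T_f/T₂) = 484.4 × ln(621.65/429) = 179.7 J/K.
ΔS_total = -129.8 + 179.7 = 49.9 J/K.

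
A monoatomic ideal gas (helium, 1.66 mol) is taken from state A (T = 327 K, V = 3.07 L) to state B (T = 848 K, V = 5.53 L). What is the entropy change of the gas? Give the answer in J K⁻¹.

ΔS = 27.8 J/K

Entropy is a state function: ΔS = nC_V ln(T₂/T₁) + nR ln(V₂/V₁), with C_V = 3R/2 = 12.47 J mol⁻¹ K⁻¹ for a monoatomic ideal gas.
ΔS = 1.66 × [12.47 × ln(848/327) + 8.314 × ln(5.53/3.07)] = 27.8 J/K.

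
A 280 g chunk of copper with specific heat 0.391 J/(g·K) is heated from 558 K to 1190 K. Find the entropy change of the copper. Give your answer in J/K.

ΔS = 82.9 J/K

ΔS = ∫dQ_rev/T = m c ln(T₂/T₁) = 280 × 0.391 × ln(1190/558) = 82.9 J/K.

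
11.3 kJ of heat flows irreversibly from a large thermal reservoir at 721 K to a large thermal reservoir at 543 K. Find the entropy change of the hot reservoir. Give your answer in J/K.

ΔS_hot = -15.7 J/K

The hot reservoir loses heat Q, so ΔS_hot = −Q/T_H = −11300/721 = -15.7 J/K.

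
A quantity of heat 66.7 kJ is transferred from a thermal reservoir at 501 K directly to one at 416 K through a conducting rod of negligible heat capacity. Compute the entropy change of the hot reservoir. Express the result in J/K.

ΔS_hot = -133 J/K

The hot reservoir loses heat Q, so ΔS_hot = −Q/T_H = −66700/501 = -133 J/K.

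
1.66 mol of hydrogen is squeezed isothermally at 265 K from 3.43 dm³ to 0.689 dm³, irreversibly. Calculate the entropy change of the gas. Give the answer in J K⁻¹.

Entropy is a state function, so ΔS_gas depends only on the end states.
For an isothermal ideal gas ΔS_gas = nR ln(V₂/V₁) = 1.66 × 8.314 × ln(0.689/3.43) = -22.2 J/K.

ΔS_gas = -22.2 J/K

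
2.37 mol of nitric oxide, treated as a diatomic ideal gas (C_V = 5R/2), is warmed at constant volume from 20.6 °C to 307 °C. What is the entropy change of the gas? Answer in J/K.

In kelvin: T₁ = 293.75 K, T₂ = 580.15 K. At constant volume, ΔS = nC_V ln(T₂/T₁) with C_V = 5R/2 = 20.79 J mol⁻¹ K⁻¹.
ΔS = 2.37 × 20.79 × ln(580.15/293.75) = 33.5 J/K.

ΔS = 33.5 J/K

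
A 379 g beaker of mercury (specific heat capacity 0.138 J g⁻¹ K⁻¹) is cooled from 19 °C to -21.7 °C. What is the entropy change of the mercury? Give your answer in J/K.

ΔS = -7.85 J/K

In kelvin: T₁ = 292.15 K, T₂ = 251.45 K. ΔS = ∫dQ_rev/T = m c ln(T₂/T₁) = 379 × 0.138 × ln(251.45/292.15) = -7.85 J/K.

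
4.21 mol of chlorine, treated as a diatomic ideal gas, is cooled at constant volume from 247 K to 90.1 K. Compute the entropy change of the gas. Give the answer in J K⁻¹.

ΔS = -88.2 J/K

At constant volume, ΔS = nC_V ln(T₂/T₁) with C_V = 5R/2 = 20.79 J mol⁻¹ K⁻¹.
ΔS = 4.21 × 20.79 × ln(90.1/247) = -88.2 J/K.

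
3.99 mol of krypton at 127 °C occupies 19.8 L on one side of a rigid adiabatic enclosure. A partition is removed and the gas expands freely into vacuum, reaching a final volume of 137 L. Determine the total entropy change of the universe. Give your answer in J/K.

For an ideal gas in free expansion Q = 0 and W = 0, so T is unchanged.
Entropy is a state function; using a reversible isothermal path, ΔS_gas = nR ln(V₂/V₁) = 3.99 × 8.314 × ln(137/19.8) = 64.2 J/K.
The insulated surroundings exchange no heat, so ΔS_surr = 0 and ΔS_universe = ΔS_gas.

ΔS_universe = 64.2 J/K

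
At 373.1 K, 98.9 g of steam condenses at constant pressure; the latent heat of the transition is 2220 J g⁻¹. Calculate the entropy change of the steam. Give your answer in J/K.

ΔS = -588 J/K

Heat released by the substance: Q = −mL = −98.9 × 2220 = −219558 J.
At constant T, ΔS = Q_rev/T = −219558 / 373.1 = -588 J/K.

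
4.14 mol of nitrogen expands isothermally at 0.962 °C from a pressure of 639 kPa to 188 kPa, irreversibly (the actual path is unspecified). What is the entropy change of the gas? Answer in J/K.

ΔS_gas = 42.1 J/K

Entropy is a state function, so ΔS_gas depends only on the end states.
For an isothermal ideal gas ΔS_gas = nR ln(P₁/P₂) = 4.14 × 8.314 × ln(639/188) = 42.1 J/K.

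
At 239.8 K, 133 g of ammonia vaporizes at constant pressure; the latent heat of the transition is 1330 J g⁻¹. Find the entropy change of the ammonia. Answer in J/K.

Heat absorbed by the substance: Q = mL = 133 × 1330 = 176890 J.
At constant T, ΔS = Q_rev/T = 176890 / 239.8 = 738 J/K.

ΔS = 738 J/K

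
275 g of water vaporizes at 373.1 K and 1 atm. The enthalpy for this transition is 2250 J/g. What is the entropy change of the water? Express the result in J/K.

Heat absorbed by the substance: Q = mL = 275 × 2250 = 618750 J.
At constant T, ΔS = Q_rev/T = 618750 / 373.1 = 1660 J/K.

ΔS = 1660 J/K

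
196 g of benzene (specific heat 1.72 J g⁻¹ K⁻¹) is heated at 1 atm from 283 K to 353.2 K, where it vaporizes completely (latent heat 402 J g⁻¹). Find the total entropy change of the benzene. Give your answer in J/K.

ΔS = 298 J/K

Warming step: ΔS₁ = m c ln(T_tr/T_i) = 196 × 1.72 × ln(353.2/283) = 74.7 J/K.
Phase change: ΔS₂ = +mL/T_tr = 196 × 402 / 353.2 = 223.1 J/K.
ΔS_total = (74.7) + (223.1) = 298 J/K.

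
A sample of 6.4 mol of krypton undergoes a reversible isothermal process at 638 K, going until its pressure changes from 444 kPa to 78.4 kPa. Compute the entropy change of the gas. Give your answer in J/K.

ΔS_gas = 92.3 J/K

For an isothermal ideal gas ΔS_gas = nR ln(P₁/P₂) = 6.4 × 8.314 × ln(444/78.4) = 92.3 J/K.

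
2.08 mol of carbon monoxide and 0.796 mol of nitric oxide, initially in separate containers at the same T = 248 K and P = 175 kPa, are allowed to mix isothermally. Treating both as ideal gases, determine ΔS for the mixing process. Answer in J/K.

ΔS_mix = 14.1 J/K

Mole fractions: x_A = 2.08/2.88 = 0.723, x_B = 0.277.
ΔS_mix = −R(n_A ln x_A + n_B ln x_B) = −8.314 × (2.08 ln 0.723 + 0.796 ln 0.277) = 14.1 J/K.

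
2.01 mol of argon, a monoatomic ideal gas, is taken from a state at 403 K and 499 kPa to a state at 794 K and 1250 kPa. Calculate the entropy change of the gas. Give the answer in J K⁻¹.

ΔS = nC_p ln(T₂/T₁) − nR ln(P₂/P₁), with C_p = 5R/2 = 20.79 J mol⁻¹ K⁻¹ for a monoatomic ideal gas.
ΔS = 2.01 × [20.79 × ln(794/403) − 8.314 × ln(1250/499)] = 13 J/K.

ΔS = 13 J/K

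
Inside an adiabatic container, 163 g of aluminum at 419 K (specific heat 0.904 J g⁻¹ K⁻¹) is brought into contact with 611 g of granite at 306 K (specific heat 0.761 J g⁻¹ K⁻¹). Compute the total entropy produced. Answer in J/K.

Energy balance: T_f = (m₁c₁T₁ + m₂c₂T₂)/(m₁c₁ + m₂c₂) = 333.19 K.
ΔS₁ = m₁c₁ ln(T_f/T₁) = 147.352 × ln(333.19/419) = -33.77 J/K.
ΔS₂ = m₂c₂ ln(T_f/T₂) = 464.971 × ln(333.19/306) = 39.59 J/K.
ΔS_total = -33.77 + 39.59 = 5.82 J/K.

ΔS_total = 5.82 J/K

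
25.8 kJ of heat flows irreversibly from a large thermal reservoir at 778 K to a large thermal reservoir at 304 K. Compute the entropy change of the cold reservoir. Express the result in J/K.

The cold reservoir gains heat Q, so ΔS_cold = +Q/T_C = 25800/304 = 84.9 J/K.

ΔS_cold = 84.9 J/K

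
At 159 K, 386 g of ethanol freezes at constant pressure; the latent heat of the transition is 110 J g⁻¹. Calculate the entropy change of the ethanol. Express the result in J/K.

Heat released by the substance: Q = −mL = −386 × 110 = −42460 J.
At constant T, ΔS = Q_rev/T = −42460 / 159 = -267 J/K.

ΔS = -267 J/K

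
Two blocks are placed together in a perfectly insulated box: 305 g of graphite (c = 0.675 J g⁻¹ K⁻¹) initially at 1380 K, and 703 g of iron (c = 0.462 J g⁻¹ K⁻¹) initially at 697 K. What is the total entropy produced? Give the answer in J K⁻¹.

ΔS_total = 30.4 J/K

Energy balance: T_f = (m₁c₁T₁ + m₂c₂T₂)/(m₁c₁ + m₂c₂) = 961.98 K.
ΔS₁ = m₁c₁ ln(T_f/T₁) = 205.875 × ln(961.98/1380) = -74.29 J/K.
ΔS₂ = m₂c₂ ln(T_f/T₂) = 324.786 × ln(961.98/697) = 104.65 J/K.
ΔS_total = -74.29 + 104.65 = 30.4 J/K.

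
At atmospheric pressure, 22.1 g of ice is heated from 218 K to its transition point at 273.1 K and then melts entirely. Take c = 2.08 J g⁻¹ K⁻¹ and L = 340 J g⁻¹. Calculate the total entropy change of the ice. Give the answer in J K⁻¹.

Warming step: ΔS₁ = m c ln(T_tr/T_i) = 22.1 × 2.08 × ln(273.1/218) = 10.36 J/K.
Phase change: ΔS₂ = +mL/T_tr = 22.1 × 340 / 273.1 = 27.51 J/K.
ΔS_total = (10.36) + (27.51) = 37.9 J/K.

ΔS = 37.9 J/K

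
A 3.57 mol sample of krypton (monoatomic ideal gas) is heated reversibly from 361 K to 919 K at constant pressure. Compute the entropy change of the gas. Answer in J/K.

ΔS = 69.3 J/K

At constant pressure, ΔS = nC_p ln(T₂/T₁) with C_p = 5R/2 = 20.79 J mol⁻¹ K⁻¹.
ΔS = 3.57 × 20.79 × ln(919/361) = 69.3 J/K.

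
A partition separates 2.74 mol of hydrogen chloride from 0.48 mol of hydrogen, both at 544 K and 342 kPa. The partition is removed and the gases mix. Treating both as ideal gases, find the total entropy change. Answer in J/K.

Mole fractions: x_A = 2.74/3.22 = 0.851, x_B = 0.149.
ΔS_mix = −R(n_A ln x_A + n_B ln x_B) = −8.314 × (2.74 ln 0.851 + 0.48 ln 0.149) = 11.3 J/K.

ΔS_mix = 11.3 J/K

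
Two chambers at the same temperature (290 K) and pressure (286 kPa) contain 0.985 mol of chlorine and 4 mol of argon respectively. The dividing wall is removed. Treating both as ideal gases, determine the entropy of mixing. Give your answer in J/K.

Mole fractions: x_A = 0.985/4.99 = 0.198, x_B = 0.802.
ΔS_mix = −R(n_A ln x_A + n_B ln x_B) = −8.314 × (0.985 ln 0.198 + 4 ln 0.802) = 20.6 J/K.

ΔS_mix = 20.6 J/K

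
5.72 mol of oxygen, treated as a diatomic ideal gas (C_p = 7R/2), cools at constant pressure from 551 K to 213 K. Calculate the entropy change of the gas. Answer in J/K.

At constant pressure, ΔS = nC_p ln(T₂/T₁) with C_p = 7R/2 = 29.1 J mol⁻¹ K⁻¹.
ΔS = 5.72 × 29.1 × ln(213/551) = -158 J/K.

ΔS = -158 J/K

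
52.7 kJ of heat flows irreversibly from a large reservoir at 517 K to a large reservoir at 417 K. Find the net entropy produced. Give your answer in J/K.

ΔS_total = 24.4 J/K

ΔS_hot = −Q/T_H = −52700/517 = -101.93 J/K and ΔS_cold = +Q/T_C = 52700/417 = 126.38 J/K.
ΔS_total = -101.93 + 126.38 = 24.4 J/K, positive as the second law requires.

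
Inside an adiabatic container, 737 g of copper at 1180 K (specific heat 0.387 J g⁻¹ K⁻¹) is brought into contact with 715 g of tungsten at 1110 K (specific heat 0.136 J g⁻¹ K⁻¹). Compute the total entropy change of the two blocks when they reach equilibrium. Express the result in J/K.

ΔS_total = 0.134 J/K

Energy balance: T_f = (m₁c₁T₁ + m₂c₂T₂)/(m₁c₁ + m₂c₂) = 1162.2 K.
ΔS₁ = m₁c₁ ln(T_f/T₁) = 285.219 × ln(1162.2/1180) = -4.335 J/K.
ΔS₂ = m₂c₂ ln(T_f/T₂) = 97.24 × ln(1162.2/1110) = 4.469 J/K.
ΔS_total = -4.335 + 4.469 = 0.134 J/K.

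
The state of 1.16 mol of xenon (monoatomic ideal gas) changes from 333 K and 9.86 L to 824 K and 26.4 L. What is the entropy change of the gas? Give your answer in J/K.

ΔS = 22.6 J/K

Entropy is a state function: ΔS = nC_V ln(T₂/T₁) + nR ln(V₂/V₁), with C_V = 3R/2 = 12.47 J mol⁻¹ K⁻¹ for a monoatomic ideal gas.
ΔS = 1.16 × [12.47 × ln(824/333) + 8.314 × ln(26.4/9.86)] = 22.6 J/K.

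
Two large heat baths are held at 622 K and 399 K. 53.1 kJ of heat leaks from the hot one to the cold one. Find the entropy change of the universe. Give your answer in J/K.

ΔS_total = 47.7 J/K

ΔS_hot = −Q/T_H = −53100/622 = -85.37 J/K and ΔS_cold = +Q/T_C = 53100/399 = 133.1 J/K.
ΔS_total = -85.37 + 133.1 = 47.7 J/K, positive as the second law requires.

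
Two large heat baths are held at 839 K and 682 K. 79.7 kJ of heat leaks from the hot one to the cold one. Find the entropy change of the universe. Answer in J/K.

ΔS_total = 21.9 J/K

ΔS_hot = −Q/T_H = −79700/839 = -94.99 J/K and ΔS_cold = +Q/T_C = 79700/682 = 116.9 J/K.
ΔS_total = -94.99 + 116.9 = 21.9 J/K, positive as the second law requires.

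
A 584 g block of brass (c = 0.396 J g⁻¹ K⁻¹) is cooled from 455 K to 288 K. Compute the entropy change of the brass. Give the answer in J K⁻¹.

ΔS = -106 J/K

ΔS = ∫dQ_rev/T = m c ln(T₂/T₁) = 584 × 0.396 × ln(288/455) = -106 J/K.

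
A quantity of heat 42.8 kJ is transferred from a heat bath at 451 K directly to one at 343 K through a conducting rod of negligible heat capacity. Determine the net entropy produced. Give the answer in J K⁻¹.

ΔS_hot = −Q/T_H = −42800/451 = -94.9 J/K and ΔS_cold = +Q/T_C = 42800/343 = 124.8 J/K.
ΔS_total = -94.9 + 124.8 = 29.9 J/K, positive as the second law requires.

ΔS_total = 29.9 J/K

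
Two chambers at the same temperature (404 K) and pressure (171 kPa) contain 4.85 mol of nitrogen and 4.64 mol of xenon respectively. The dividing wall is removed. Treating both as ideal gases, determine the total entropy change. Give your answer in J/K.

Mole fractions: x_A = 4.85/9.49 = 0.511, x_B = 0.489.
ΔS_mix = −R(n_A ln x_A + n_B ln x_B) = −8.314 × (4.85 ln 0.511 + 4.64 ln 0.489) = 54.7 J/K.

ΔS_mix = 54.7 J/K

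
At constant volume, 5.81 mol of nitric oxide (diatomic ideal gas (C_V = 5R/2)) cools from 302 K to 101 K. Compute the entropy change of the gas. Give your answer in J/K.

At constant volume, ΔS = nC_V ln(T₂/T₁) with C_V = 5R/2 = 20.79 J mol⁻¹ K⁻¹.
ΔS = 5.81 × 20.79 × ln(101/302) = -132 J/K.

ΔS = -132 J/K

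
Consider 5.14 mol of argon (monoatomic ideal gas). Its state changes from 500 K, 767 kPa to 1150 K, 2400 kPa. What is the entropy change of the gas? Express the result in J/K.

ΔS = nC_p ln(T₂/T₁) − nR ln(P₂/P₁), with C_p = 5R/2 = 20.79 J mol⁻¹ K⁻¹ for a monoatomic ideal gas.
ΔS = 5.14 × [20.79 × ln(1150/500) − 8.314 × ln(2400/767)] = 40.2 J/K.

ΔS = 40.2 J/K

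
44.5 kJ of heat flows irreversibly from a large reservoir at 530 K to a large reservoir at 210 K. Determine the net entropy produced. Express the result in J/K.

ΔS_total = 128 J/K

ΔS_hot = −Q/T_H = −44500/530 = -83.96 J/K and ΔS_cold = +Q/T_C = 44500/210 = 211.9 J/K.
ΔS_total = -83.96 + 211.9 = 128 J/K, positive as the second law requires.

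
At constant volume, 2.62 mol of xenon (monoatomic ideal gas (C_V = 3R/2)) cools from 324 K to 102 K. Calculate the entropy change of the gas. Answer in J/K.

ΔS = -37.8 J/K

At constant volume, ΔS = nC_V ln(T₂/T₁) with C_V = 3R/2 = 12.47 J mol⁻¹ K⁻¹.
ΔS = 2.62 × 12.47 × ln(102/324) = -37.8 J/K.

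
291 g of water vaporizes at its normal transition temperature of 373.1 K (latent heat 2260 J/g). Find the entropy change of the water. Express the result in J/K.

Heat absorbed by the substance: Q = mL = 291 × 2260 = 657660 J.
At constant T, ΔS = Q_rev/T = 657660 / 373.1 = 1760 J/K.

ΔS = 1760 J/K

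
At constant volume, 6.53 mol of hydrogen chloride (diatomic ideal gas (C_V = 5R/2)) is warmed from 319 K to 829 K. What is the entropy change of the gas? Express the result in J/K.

ΔS = 130 J/K

At constant volume, ΔS = nC_V ln(T₂/T₁) with C_V = 5R/2 = 20.79 J mol⁻¹ K⁻¹.
ΔS = 6.53 × 20.79 × ln(829/319) = 130 J/K.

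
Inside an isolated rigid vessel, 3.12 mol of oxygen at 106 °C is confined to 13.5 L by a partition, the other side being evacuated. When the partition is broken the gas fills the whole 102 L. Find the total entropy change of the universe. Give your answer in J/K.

For an ideal gas in free expansion Q = 0 and W = 0, so T is unchanged.
Entropy is a state function; using a reversible isothermal path, ΔS_gas = nR ln(V₂/V₁) = 3.12 × 8.314 × ln(102/13.5) = 52.5 J/K.
The insulated surroundings exchange no heat, so ΔS_surr = 0 and ΔS_universe = ΔS_gas.

ΔS_universe = 52.5 J/K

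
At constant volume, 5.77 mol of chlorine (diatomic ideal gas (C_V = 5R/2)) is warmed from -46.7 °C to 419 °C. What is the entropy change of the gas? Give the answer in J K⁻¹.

In kelvin: T₁ = 226.45 K, T₂ = 692.15 K. At constant volume, ΔS = nC_V ln(T₂/T₁) with C_V = 5R/2 = 20.79 J mol⁻¹ K⁻¹.
ΔS = 5.77 × 20.79 × ln(692.15/226.45) = 134 J/K.

ΔS = 134 J/K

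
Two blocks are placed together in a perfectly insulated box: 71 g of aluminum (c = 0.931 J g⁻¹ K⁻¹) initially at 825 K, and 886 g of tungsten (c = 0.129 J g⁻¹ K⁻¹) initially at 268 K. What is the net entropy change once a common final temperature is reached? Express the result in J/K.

ΔS_total = 27.8 J/K

Energy balance: T_f = (m₁c₁T₁ + m₂c₂T₂)/(m₁c₁ + m₂c₂) = 472.1 K.
ΔS₁ = m₁c₁ ln(T_f/T₁) = 66.101 × ln(472.1/825) = -36.9 J/K.
ΔS₂ = m₂c₂ ln(T_f/T₂) = 114.294 × ln(472.1/268) = 64.71 J/K.
ΔS_total = -36.9 + 64.71 = 27.8 J/K.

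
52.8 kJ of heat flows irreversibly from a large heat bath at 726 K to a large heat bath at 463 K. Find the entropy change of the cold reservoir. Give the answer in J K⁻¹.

The cold reservoir gains heat Q, so ΔS_cold = +Q/T_C = 52800/463 = 114 J/K.

ΔS_cold = 114 J/K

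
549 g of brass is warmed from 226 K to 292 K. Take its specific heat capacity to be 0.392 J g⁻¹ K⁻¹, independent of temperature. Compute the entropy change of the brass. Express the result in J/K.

ΔS = 55.1 J/K

ΔS = ∫dQ_rev/T = m c ln(T₂/T₁) = 549 × 0.392 × ln(292/226) = 55.1 J/K.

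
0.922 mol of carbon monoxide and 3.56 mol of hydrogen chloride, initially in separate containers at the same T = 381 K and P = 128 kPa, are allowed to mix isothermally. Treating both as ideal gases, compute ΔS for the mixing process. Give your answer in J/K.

Mole fractions: x_A = 0.922/4.48 = 0.206, x_B = 0.794.
ΔS_mix = −R(n_A ln x_A + n_B ln x_B) = −8.314 × (0.922 ln 0.206 + 3.56 ln 0.794) = 18.9 J/K.

ΔS_mix = 18.9 J/K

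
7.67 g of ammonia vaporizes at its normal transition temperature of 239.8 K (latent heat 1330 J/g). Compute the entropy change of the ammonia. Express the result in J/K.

Heat absorbed by the substance: Q = mL = 7.67 × 1330 = 10201.1 J.
At constant T, ΔS = Q_rev/T = 10201.1 / 239.8 = 42.5 J/K.

ΔS = 42.5 J/K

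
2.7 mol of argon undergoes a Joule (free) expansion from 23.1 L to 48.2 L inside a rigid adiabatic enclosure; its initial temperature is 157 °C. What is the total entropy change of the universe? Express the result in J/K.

For an ideal gas in free expansion Q = 0 and W = 0, so T is unchanged.
Entropy is a state function; using a reversible isothermal path, ΔS_gas = nR ln(V₂/V₁) = 2.7 × 8.314 × ln(48.2/23.1) = 16.5 J/K.
The insulated surroundings exchange no heat, so ΔS_surr = 0 and ΔS_universe = ΔS_gas.

ΔS_universe = 16.5 J/K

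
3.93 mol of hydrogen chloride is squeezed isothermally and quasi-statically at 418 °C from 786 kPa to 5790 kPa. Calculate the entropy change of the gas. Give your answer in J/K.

ΔS_gas = -65.2 J/K

For an isothermal ideal gas ΔS_gas = nR ln(P₁/P₂) = 3.93 × 8.314 × ln(786/5790) = -65.2 J/K.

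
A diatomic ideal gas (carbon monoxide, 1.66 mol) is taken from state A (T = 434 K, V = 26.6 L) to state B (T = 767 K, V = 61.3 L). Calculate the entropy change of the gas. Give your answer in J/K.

ΔS = 31.2 J/K

Entropy is a state function: ΔS = nC_V ln(T₂/T₁) + nR ln(V₂/V₁), with C_V = 5R/2 = 20.79 J mol⁻¹ K⁻¹ for a diatomic ideal gas.
ΔS = 1.66 × [20.79 × ln(767/434) + 8.314 × ln(61.3/26.6)] = 31.2 J/K.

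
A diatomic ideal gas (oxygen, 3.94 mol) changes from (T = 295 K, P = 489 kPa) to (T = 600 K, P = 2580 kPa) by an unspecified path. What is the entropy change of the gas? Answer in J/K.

ΔS = 26.9 J/K

ΔS = nC_p ln(T₂/T₁) − nR ln(P₂/P₁), with C_p = 7R/2 = 29.1 J mol⁻¹ K⁻¹ for a diatomic ideal gas.
ΔS = 3.94 × [29.1 × ln(600/295) − 8.314 × ln(2580/489)] = 26.9 J/K.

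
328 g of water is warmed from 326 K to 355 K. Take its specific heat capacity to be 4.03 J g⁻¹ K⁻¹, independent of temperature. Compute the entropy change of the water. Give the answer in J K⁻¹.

ΔS = ∫dQ_rev/T = m c ln(T₂/T₁) = 328 × 4.03 × ln(355/326) = 113 J/K.

ΔS = 113 J/K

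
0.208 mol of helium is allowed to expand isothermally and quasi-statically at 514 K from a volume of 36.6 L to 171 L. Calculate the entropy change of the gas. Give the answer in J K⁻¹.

ΔS_gas = 2.67 J/K

For an isothermal ideal gas ΔS_gas = nR ln(V₂/V₁) = 0.208 × 8.314 × ln(171/36.6) = 2.67 J/K.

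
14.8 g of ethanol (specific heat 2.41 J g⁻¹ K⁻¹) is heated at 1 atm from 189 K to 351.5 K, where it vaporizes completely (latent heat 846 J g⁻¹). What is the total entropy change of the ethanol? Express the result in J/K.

ΔS = 57.8 J/K

Warming step: ΔS₁ = m c ln(T_tr/T_i) = 14.8 × 2.41 × ln(351.5/189) = 22.13 J/K.
Phase change: ΔS₂ = +mL/T_tr = 14.8 × 846 / 351.5 = 35.62 J/K.
ΔS_total = (22.13) + (35.62) = 57.8 J/K.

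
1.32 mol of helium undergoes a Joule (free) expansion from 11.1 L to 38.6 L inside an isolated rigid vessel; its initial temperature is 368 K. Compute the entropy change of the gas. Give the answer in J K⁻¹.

No heat is exchanged and no work is done, so the ideal-gas temperature stays constant.
Entropy is a state function; using a reversible isothermal path, ΔS_gas = nR ln(V₂/V₁) = 1.32 × 8.314 × ln(38.6/11.1) = 13.7 J/K.

ΔS_gas = 13.7 J/K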